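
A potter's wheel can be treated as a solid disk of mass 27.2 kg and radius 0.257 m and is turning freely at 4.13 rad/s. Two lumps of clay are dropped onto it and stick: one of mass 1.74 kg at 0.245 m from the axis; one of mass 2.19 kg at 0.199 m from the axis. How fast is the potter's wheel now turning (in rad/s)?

ω_f ≈ 3.41 rad/s

No external torque acts about the axis; L_before = L_after.
I_p = ½(27.2)(0.257)² = 0.8983 kg·m².
Added inertia Σmr² = (1.74)(0.245)² + (2.19)(0.199)² = 0.1912 kg·m²; I_f = 0.8983 + 0.1912 = 1.089 kg·m².
ω_f = I_p ω_i / I_f = (0.8983)(4.13) / 1.089 = 3.405 rad/s.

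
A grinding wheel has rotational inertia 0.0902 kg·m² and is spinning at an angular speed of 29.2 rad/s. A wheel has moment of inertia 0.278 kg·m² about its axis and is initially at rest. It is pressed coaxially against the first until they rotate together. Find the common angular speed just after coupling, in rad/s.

No external torque acts about the common axis, so total angular momentum is conserved.
Taking A's sense as positive: L = (0.09020)(29.2) = 2.634 kg·m²·rad/s.
Combined I = 0.09020 + 0.2780 = 0.3682 kg·m².
ω_f = L / I = 2.634 / 0.3682 = 7.153 rad/s.

|ω_f| ≈ 7.15 rad/s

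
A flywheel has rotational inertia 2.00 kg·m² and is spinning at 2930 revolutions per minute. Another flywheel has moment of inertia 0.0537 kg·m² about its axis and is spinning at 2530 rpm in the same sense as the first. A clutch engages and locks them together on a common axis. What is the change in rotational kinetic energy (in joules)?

No external torque acts about the common axis, so total angular momentum is conserved.
Taking A's sense as positive: L = (2.000)(2930) + (0.05370)(2530) = 5996 kg·m²·rpm.
Combined I = 2.000 + 0.05370 = 2.054 kg·m².
ω_f = L / I = 5996 / 2.054 = 2920 rpm.
KE_i = ½ΣIω² = 96030 J; KE_f = ½(2.054)(305.7)² = 95980 J.

ΔKE ≈ -45.9 J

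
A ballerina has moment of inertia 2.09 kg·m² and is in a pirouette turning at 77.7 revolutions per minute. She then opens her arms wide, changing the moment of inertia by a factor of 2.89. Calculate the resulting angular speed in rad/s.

ω₂ ≈ 2.82 rad/s

With no external torque about the axis, L is conserved: I₁ω₁ = I₂ω₂.
I₂ = 2.89 × 2.09 = 6.040 kg·m².
ω₂ = I₁ω₁ / I₂ = (2.090)(77.7 rpm) / (6.040) = 26.89 rpm = 2.815 rad/s.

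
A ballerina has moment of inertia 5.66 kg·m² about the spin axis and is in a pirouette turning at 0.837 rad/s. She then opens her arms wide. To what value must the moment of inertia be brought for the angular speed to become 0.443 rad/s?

I₂ ≈ 10.7 kg·m²

No external torque acts about the spin axis, so angular momentum is conserved.
I₂ = I₁ω₁ / ω₂ = (5.66)(0.837) / (0.443) = 10.69 kg·m².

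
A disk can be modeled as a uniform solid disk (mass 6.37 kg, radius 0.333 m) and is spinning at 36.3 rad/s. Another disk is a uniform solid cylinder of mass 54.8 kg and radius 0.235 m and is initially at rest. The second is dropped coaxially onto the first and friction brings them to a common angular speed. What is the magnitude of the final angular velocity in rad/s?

|ω_f| ≈ 6.87 rad/s

The coupling torques are internal; angular momentum about the shared axis is conserved.
Moments of inertia: I_A = ½(6.37)(0.333)² = 0.3532 kg·m²; I_B = ½(54.8)(0.235)² = 1.513 kg·m².
Taking A's sense as positive: L = (0.3532)(36.3) = 12.82 kg·m²·rad/s.
Combined I = 0.3532 + 1.513 = 1.866 kg·m².
ω_f = L / I = 12.82 / 1.866 = 6.869 rad/s.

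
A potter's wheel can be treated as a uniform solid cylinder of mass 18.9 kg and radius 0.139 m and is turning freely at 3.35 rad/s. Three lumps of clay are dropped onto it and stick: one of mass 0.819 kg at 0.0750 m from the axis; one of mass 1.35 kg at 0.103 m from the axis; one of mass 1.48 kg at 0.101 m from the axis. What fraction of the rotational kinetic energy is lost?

fraction ≈ 0.157

No external torque acts about the axis; L_before = L_after.
I_p = ½(18.9)(0.139)² = 0.1826 kg·m².
Added inertia Σmr² = (0.819)(0.0750)² + (1.35)(0.103)² + (1.48)(0.101)² = 0.03403 kg·m²; I_f = 0.1826 + 0.03403 = 0.2166 kg·m².
ω_f = I_p ω_i / I_f = (0.1826)(3.35) / 0.2166 = 2.824 rad/s.
KE_i = ½(0.1826)(3.350 rad/s)² = 1.025 J; KE_f = ½(0.2166)(2.824)² = 0.8636 J.
Fraction lost = 0.1571.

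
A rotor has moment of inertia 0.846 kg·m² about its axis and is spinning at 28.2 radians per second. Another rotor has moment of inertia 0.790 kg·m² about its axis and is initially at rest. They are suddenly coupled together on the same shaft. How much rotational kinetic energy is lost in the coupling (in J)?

ΔKE lost ≈ 162 J

The coupling torques are internal; angular momentum about the shared axis is conserved.
Taking A's sense as positive: L = (0.8460)(28.2) = 23.86 kg·m²·rad/s.
Combined I = 0.8460 + 0.7900 = 1.636 kg·m².
ω_f = L / I = 23.86 / 1.636 = 14.58 rad/s.
KE_i = ½ΣIω² = 336.4 J; KE_f = ½(1.636)(14.58)² = 174.0 J.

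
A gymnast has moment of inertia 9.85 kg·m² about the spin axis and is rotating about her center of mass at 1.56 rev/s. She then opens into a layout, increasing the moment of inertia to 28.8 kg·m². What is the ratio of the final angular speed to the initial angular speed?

No external torque acts about the spin axis, so angular momentum is conserved.
ω₂/ω₁ = I₁/I₂ = 9.850 / 28.80 = 0.3420.

ω₂/ω₁ ≈ 0.342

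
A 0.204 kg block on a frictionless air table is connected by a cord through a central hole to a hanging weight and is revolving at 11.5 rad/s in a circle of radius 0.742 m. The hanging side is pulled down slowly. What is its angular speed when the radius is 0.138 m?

ω₂ ≈ 332 rad/s

No torque about the axis ⇒ m r₁² ω₁ = m r₂² ω₂.
ω₂ = ω₁ (r₁/r₂)² = (11.5)(0.742/0.138)² = 332.5 rad/s.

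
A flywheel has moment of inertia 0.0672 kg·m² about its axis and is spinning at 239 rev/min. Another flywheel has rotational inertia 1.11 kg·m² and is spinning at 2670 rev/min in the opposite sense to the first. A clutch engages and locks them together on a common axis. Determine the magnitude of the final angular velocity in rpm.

|ω_f| ≈ 2500 rpm

No external torque acts about the common axis, so total angular momentum is conserved.
Taking A's sense as positive: L = (0.06720)(239) − (1.110)(2670) = -2948 kg·m²·rpm.
Combined I = 0.06720 + 1.110 = 1.177 kg·m².
ω_f = L / I = -2948 / 1.177 = -2504 rpm.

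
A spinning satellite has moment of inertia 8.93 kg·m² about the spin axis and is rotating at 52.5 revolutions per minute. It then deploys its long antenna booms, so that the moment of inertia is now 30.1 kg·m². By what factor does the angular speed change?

Angular momentum about the spin axis is conserved since the torque about it is zero.
ω₂/ω₁ = I₁/I₂ = 8.930 / 30.10 = 0.2967.

ω₂/ω₁ ≈ 0.297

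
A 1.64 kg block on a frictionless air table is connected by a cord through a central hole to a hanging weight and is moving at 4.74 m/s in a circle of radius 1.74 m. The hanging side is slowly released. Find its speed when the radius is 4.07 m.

Central (radial) force ⇒ zero torque about the center ⇒ m v r is constant.
v₂ = v₁ r₁ / r₂ = (4.74)(1.74) / (4.07) = 2.026 m/s.

v₂ ≈ 2.03 m/s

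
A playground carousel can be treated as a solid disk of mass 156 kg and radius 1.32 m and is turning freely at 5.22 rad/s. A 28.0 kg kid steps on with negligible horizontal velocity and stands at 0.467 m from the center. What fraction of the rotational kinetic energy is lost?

fraction ≈ 0.0430

No external torque acts about the center; L_before = L_after.
I_p = ½(156)(1.32)² = 135.9 kg·m².
Added inertia Σmr² = (28.0)(0.467)² = 6.106 kg·m²; I_f = 135.9 + 6.106 = 142.0 kg·m².
ω_f = I_p ω_i / I_f = (135.9)(5.22) / 142.0 = 4.996 rad/s.
KE_i = ½(135.9)(5.220 rad/s)² = 1852 J; KE_f = ½(142.0)(4.996)² = 1772 J.
Fraction lost = 0.04300.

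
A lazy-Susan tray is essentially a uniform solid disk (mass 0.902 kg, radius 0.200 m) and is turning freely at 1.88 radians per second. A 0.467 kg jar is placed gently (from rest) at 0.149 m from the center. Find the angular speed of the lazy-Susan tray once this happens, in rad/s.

No external torque acts about the center; L_before = L_after.
I_p = ½(0.902)(0.200)² = 0.01804 kg·m².
Added inertia Σmr² = (0.467)(0.149)² = 0.01037 kg·m²; I_f = 0.01804 + 0.01037 = 0.02841 kg·m².
ω_f = I_p ω_i / I_f = (0.01804)(1.88) / 0.02841 = 1.194 rad/s.

ω_f ≈ 1.19 rad/s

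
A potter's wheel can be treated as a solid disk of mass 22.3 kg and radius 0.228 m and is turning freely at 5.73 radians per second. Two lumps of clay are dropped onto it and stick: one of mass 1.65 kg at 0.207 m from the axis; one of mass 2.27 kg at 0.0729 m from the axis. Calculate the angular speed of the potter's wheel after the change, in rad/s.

ω_f ≈ 5.01 rad/s

The added mass arrives with no angular momentum about the axis, and any external torque about the axis is negligible, so the system's angular momentum is conserved.
I_p = ½(22.3)(0.228)² = 0.5796 kg·m².
Added inertia Σmr² = (1.65)(0.207)² + (2.27)(0.0729)² = 0.08276 kg·m²; I_f = 0.5796 + 0.08276 = 0.6624 kg·m².
ω_f = I_p ω_i / I_f = (0.5796)(5.73) / 0.6624 = 5.014 rad/s.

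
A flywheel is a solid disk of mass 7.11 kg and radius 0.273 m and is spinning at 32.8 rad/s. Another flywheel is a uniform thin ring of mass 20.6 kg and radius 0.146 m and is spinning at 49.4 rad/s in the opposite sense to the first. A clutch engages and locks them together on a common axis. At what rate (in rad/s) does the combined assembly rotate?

No external torque acts about the common axis, so total angular momentum is conserved.
Moments of inertia: I_A = ½(7.11)(0.273)² = 0.2650 kg·m²; I_B = (20.6)(0.146)² = 0.4391 kg·m².
Taking A's sense as positive: L = (0.2650)(32.8) − (0.4391)(49.4) = -13.00 kg·m²·rad/s.
Combined I = 0.2650 + 0.4391 = 0.7041 kg·m².
ω_f = L / I = -13.00 / 0.7041 = -18.47 rad/s.

|ω_f| ≈ 18.5 rad/s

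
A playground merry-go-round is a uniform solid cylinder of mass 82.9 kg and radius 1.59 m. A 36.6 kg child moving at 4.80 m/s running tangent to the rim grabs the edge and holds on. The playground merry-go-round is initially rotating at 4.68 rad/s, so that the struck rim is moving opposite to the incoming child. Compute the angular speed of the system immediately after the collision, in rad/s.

About the axle the impulsive forces during the collision are internal, so angular momentum about that axis is conserved.
I_p = ½(82.9)(1.59)² = 104.8 kg·m². Taking the sense of the child's angular momentum as positive, L_{child} = m v R = (36.6)(4.80)(1.59) = 279.3 kg·m²/s.
L_i = −I_p ω_p + m v R = −(104.8)(4.68) + 279.3 = -211.1 kg·m²/s.
After sticking, I_f = I_p + m R² = 104.8 + (36.6)(1.59)² = 197.3 kg·m².
ω_f = L_i / I_f = -211.1 / 197.3 = -1.070 rad/s.

|ω_f| ≈ 1.07 rad/s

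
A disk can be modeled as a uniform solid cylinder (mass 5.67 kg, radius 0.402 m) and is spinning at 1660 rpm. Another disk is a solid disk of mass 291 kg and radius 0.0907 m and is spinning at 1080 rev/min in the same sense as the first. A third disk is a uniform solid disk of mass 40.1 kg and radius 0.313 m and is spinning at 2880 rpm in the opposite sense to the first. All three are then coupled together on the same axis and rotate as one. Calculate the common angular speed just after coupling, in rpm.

The coupling torques are internal; angular momentum about the shared axis is conserved.
Moments of inertia: I_A = ½(5.67)(0.402)² = 0.4581 kg·m²; I_B = ½(291)(0.0907)² = 1.197 kg·m²; I_C = ½(40.1)(0.313)² = 1.964 kg·m².
Taking A's sense as positive: L = (0.4581)(1660) + (1.197)(1080) − (1.964)(2880) = -3604 kg·m²·rpm.
Combined I = 0.4581 + 1.197 + 1.964 = 3.619 kg·m².
ω_f = L / I = -3604 / 3.619 = -995.7 rpm.

|ω_f| ≈ 996 rpm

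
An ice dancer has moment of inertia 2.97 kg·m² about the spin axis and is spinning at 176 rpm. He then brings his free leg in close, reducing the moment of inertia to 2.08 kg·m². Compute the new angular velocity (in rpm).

With no external torque about the axis, L is conserved: I₁ω₁ = I₂ω₂.
ω₂ = I₁ω₁ / I₂ = (2.970)(176 rpm) / (2.080) = 251.3 rpm.

ω₂ ≈ 251 rpm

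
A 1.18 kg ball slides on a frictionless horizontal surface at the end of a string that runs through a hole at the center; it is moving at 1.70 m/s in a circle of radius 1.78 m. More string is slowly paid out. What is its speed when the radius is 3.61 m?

v₂ ≈ 0.838 m/s

The only horizontal force on the mass is along the cord (radial), so it exerts no torque about the hole and angular momentum m v r is conserved.
v₂ = v₁ r₁ / r₂ = (1.70)(1.78) / (3.61) = 0.8382 m/s.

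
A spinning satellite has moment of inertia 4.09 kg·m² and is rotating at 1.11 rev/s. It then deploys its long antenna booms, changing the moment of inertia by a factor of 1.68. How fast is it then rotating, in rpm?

No external torque acts about the spin axis, so angular momentum is conserved.
I₂ = 1.68 × 4.09 = 6.871 kg·m².
ω₂ = I₁ω₁ / I₂ = (4.090)(1.11 rev/s) / (6.871) = 0.6607 rev/s = 39.64 rpm.

ω₂ ≈ 39.6 rpm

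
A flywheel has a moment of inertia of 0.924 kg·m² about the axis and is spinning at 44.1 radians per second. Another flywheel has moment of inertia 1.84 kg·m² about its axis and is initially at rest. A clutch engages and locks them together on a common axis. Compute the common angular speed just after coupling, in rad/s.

No external torque acts about the common axis, so total angular momentum is conserved.
Taking A's sense as positive: L = (0.9240)(44.1) = 40.75 kg·m²·rad/s.
Combined I = 0.9240 + 1.840 = 2.764 kg·m².
ω_f = L / I = 40.75 / 2.764 = 14.74 rad/s.

|ω_f| ≈ 14.7 rad/s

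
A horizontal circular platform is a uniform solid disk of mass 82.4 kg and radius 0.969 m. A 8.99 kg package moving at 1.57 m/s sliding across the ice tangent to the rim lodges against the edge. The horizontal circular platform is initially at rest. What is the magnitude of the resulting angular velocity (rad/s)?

The axle reaction passes through the central axle and exerts no torque about it; angular momentum about the central axle is conserved through the impact.
I_p = ½(82.4)(0.969)² = 38.69 kg·m². Taking the sense of the package's angular momentum as positive, L_{package} = m v R = (8.99)(1.57)(0.969) = 13.68 kg·m²/s.
L_i = 0 + 13.68 = 13.68 kg·m²/s.
After sticking, I_f = I_p + m R² = 38.69 + (8.99)(0.969)² = 47.13 kg·m².
ω_f = L_i / I_f = 13.68 / 47.13 = 0.2902 rad/s.

|ω_f| ≈ 0.290 rad/s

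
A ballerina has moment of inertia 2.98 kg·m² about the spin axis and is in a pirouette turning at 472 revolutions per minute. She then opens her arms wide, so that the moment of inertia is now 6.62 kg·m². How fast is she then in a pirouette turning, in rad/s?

No external torque acts about the spin axis, so angular momentum is conserved.
ω₂ = I₁ω₁ / I₂ = (2.980)(472 rpm) / (6.620) = 212.5 rpm = 22.25 rad/s.

ω₂ ≈ 22.2 rad/s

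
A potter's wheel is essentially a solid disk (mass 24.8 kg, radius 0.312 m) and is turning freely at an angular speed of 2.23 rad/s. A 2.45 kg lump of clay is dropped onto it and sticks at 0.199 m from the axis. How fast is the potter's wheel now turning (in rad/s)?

No external torque acts about the axis; L_before = L_after.
I_p = ½(24.8)(0.312)² = 1.207 kg·m².
Added inertia Σmr² = (2.45)(0.199)² = 0.09702 kg·m²; I_f = 1.207 + 0.09702 = 1.304 kg·m².
ω_f = I_p ω_i / I_f = (1.207)(2.23) / 1.304 = 2.064 rad/s.

ω_f ≈ 2.06 rad/s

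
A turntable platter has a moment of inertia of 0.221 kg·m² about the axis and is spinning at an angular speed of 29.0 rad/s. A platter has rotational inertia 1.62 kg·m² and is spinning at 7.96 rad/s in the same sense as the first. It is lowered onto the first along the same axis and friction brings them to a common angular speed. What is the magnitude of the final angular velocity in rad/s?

|ω_f| ≈ 10.5 rad/s

The coupling torques are internal; angular momentum about the shared axis is conserved.
Taking A's sense as positive: L = (0.2210)(29.0) + (1.620)(7.96) = 19.30 kg·m²·rad/s.
Combined I = 0.2210 + 1.620 = 1.841 kg·m².
ω_f = L / I = 19.30 / 1.841 = 10.49 rad/s.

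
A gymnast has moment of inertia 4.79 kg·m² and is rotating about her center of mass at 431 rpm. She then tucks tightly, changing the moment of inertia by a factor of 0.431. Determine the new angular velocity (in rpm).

ω₂ ≈ 1000 rpm

Angular momentum about the spin axis is conserved since the torque about it is zero.
I₂ = 0.431 × 4.79 = 2.064 kg·m².
ω₂ = I₁ω₁ / I₂ = (4.790)(431 rpm) / (2.064) = 1000 rpm.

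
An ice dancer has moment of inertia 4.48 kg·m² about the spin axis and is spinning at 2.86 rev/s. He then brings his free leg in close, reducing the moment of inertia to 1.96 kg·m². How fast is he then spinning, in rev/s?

No external torque acts about the spin axis, so angular momentum is conserved.
ω₂ = I₁ω₁ / I₂ = (4.480)(2.86 rev/s) / (1.960) = 6.537 rev/s.

ω₂ ≈ 6.54 rev/s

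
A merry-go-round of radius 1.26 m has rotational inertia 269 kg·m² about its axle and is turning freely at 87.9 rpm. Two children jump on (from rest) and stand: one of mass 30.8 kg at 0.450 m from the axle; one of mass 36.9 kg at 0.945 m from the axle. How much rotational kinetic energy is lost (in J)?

energy lost ≈ 1450 J

No external torque acts about the axle; L_before = L_after.
Added inertia Σmr² = (30.8)(0.450)² + (36.9)(0.945)² = 39.19 kg·m²; I_f = 269.0 + 39.19 = 308.2 kg·m².
ω_f = I_p ω_i / I_f = (269.0)(87.9) / 308.2 = 76.72 rpm.
KE_i = ½(269.0)(9.205 rad/s)² = 11400 J; KE_f = ½(308.2)(8.034)² = 9947 J.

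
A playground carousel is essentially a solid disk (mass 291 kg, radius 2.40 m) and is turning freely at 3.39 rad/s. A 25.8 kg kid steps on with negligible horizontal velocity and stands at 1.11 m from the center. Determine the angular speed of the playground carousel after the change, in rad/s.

The added mass arrives with no angular momentum about the center, and any external torque about the center is negligible, so the system's angular momentum is conserved.
I_p = ½(291)(2.40)² = 838.1 kg·m².
Added inertia Σmr² = (25.8)(1.11)² = 31.79 kg·m²; I_f = 838.1 + 31.79 = 869.9 kg·m².
ω_f = I_p ω_i / I_f = (838.1)(3.39) / 869.9 = 3.266 rad/s.

ω_f ≈ 3.27 rad/s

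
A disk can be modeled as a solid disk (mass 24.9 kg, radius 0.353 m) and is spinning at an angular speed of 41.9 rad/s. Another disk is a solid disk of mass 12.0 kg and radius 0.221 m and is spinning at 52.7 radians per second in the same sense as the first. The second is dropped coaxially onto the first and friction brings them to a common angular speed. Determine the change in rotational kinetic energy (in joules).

ΔKE ≈ -14.4 J

No external torque acts about the common axis, so total angular momentum is conserved.
Moments of inertia: I_A = ½(24.9)(0.353)² = 1.551 kg·m²; I_B = ½(12.0)(0.221)² = 0.2930 kg·m².
Taking A's sense as positive: L = (1.551)(41.9) + (0.2930)(52.7) = 80.45 kg·m²·rad/s.
Combined I = 1.551 + 0.2930 = 1.844 kg·m².
ω_f = L / I = 80.45 / 1.844 = 43.62 rad/s.
KE_i = ½ΣIω² = 1769 J; KE_f = ½(1.844)(43.62)² = 1754 J.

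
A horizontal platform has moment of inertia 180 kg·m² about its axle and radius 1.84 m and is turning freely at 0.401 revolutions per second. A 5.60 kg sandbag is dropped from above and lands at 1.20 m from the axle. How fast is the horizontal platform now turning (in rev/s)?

ω_f ≈ 0.384 rev/s

The added mass arrives with no angular momentum about the axle, and any external torque about the axle is negligible, so the system's angular momentum is conserved.
Added inertia Σmr² = (5.60)(1.20)² = 8.064 kg·m²; I_f = 180.0 + 8.064 = 188.1 kg·m².
ω_f = I_p ω_i / I_f = (180.0)(0.401) / 188.1 = 0.3838 rev/s.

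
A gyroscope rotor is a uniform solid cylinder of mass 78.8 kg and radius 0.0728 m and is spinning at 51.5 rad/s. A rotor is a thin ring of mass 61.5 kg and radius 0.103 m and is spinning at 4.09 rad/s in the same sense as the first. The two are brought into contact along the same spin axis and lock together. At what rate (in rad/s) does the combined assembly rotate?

|ω_f| ≈ 15.6 rad/s

No external torque acts about the common axis, so total angular momentum is conserved.
Moments of inertia: I_A = ½(78.8)(0.0728)² = 0.2088 kg·m²; I_B = (61.5)(0.103)² = 0.6525 kg·m².
Taking A's sense as positive: L = (0.2088)(51.5) + (0.6525)(4.09) = 13.42 kg·m²·rad/s.
Combined I = 0.2088 + 0.6525 = 0.8613 kg·m².
ω_f = L / I = 13.42 / 0.8613 = 15.58 rad/s.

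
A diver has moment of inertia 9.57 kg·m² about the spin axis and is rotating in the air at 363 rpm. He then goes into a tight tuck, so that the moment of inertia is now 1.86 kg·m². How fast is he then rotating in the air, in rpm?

ω₂ ≈ 1870 rpm

Angular momentum about the spin axis is conserved since the torque about it is zero.
ω₂ = I₁ω₁ / I₂ = (9.570)(363 rpm) / (1.860) = 1868 rpm.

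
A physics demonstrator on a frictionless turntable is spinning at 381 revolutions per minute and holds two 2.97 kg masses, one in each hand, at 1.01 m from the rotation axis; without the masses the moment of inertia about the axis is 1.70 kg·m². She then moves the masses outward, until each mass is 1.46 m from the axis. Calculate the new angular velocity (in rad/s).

Angular momentum about the spin axis is conserved since the torque about it is zero.
I₁ = 1.70 + 2(2.97)(1.01)² = 7.759 kg·m²; I₂ = 1.70 + 2(2.97)(1.46)² = 14.36 kg·m².
ω₂ = I₁ω₁ / I₂ = (7.759)(381 rpm) / (14.36) = 205.8 rpm = 21.56 rad/s.

ω₂ ≈ 21.6 rad/s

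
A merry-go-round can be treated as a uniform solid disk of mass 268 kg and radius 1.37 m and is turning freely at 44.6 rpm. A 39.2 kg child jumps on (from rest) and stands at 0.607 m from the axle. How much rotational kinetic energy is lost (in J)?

The added mass arrives with no angular momentum about the axle, and any external torque about the axle is negligible, so the system's angular momentum is conserved.
I_p = ½(268)(1.37)² = 251.5 kg·m².
Added inertia Σmr² = (39.2)(0.607)² = 14.44 kg·m²; I_f = 251.5 + 14.44 = 265.9 kg·m².
ω_f = I_p ω_i / I_f = (251.5)(44.6) / 265.9 = 42.18 rpm.
KE_i = ½(251.5)(4.671 rad/s)² = 2743 J; KE_f = ½(265.9)(4.417)² = 2594 J.

energy lost ≈ 149 J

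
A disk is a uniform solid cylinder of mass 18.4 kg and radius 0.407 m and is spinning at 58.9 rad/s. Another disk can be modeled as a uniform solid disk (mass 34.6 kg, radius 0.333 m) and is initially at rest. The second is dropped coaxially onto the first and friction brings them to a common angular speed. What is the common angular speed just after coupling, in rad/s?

No external torque acts about the common axis, so total angular momentum is conserved.
Moments of inertia: I_A = ½(18.4)(0.407)² = 1.524 kg·m²; I_B = ½(34.6)(0.333)² = 1.918 kg·m².
Taking A's sense as positive: L = (1.524)(58.9) = 89.76 kg·m²·rad/s.
Combined I = 1.524 + 1.918 = 3.442 kg·m².
ω_f = L / I = 89.76 / 3.442 = 26.08 rad/s.

|ω_f| ≈ 26.1 rad/s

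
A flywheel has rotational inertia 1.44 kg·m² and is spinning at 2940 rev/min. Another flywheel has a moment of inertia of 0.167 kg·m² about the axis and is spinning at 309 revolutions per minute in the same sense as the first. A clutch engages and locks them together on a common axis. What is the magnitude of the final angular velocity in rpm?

|ω_f| ≈ 2670 rpm

No external torque acts about the common axis, so total angular momentum is conserved.
Taking A's sense as positive: L = (1.440)(2940) + (0.1670)(309) = 4285 kg·m²·rpm.
Combined I = 1.440 + 0.1670 = 1.607 kg·m².
ω_f = L / I = 4285 / 1.607 = 2667 rpm.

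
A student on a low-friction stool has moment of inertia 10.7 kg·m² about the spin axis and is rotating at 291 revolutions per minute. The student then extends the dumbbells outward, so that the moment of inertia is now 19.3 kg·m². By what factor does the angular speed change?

ω₂/ω₁ ≈ 0.554

With no external torque about the axis, L is conserved: I₁ω₁ = I₂ω₂.
ω₂/ω₁ = I₁/I₂ = 10.70 / 19.30 = 0.5544.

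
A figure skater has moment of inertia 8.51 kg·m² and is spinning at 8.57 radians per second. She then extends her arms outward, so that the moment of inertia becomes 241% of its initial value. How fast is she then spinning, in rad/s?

ω₂ ≈ 3.56 rad/s

With no external torque about the axis, L is conserved: I₁ω₁ = I₂ω₂.
I₂ = 2.41 × 8.51 = 20.51 kg·m².
ω₂ = I₁ω₁ / I₂ = (8.510)(8.57 rad/s) / (20.51) = 3.556 rad/s.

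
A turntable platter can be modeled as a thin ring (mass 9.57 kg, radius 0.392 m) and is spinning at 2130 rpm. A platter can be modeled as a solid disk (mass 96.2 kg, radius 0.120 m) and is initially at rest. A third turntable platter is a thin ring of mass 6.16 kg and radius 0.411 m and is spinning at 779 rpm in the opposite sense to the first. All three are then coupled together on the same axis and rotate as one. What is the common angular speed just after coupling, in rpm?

The coupling torques are internal; angular momentum about the shared axis is conserved.
Moments of inertia: I_A = (9.57)(0.392)² = 1.471 kg·m²; I_B = ½(96.2)(0.120)² = 0.6926 kg·m²; I_C = (6.16)(0.411)² = 1.041 kg·m².
Taking A's sense as positive: L = (1.471)(2130) − (1.041)(779) = 2322 kg·m²·rpm.
Combined I = 1.471 + 0.6926 + 1.041 = 3.204 kg·m².
ω_f = L / I = 2322 / 3.204 = 724.7 rpm.

|ω_f| ≈ 725 rpm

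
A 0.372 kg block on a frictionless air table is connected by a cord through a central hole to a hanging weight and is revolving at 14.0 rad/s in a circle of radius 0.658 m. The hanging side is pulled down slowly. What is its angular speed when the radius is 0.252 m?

The constraining force is radial, so m r² ω about the center is conserved.
ω₂ = ω₁ (r₁/r₂)² = (14.0)(0.658/0.252)² = 95.45 rad/s.

ω₂ ≈ 95.5 rad/s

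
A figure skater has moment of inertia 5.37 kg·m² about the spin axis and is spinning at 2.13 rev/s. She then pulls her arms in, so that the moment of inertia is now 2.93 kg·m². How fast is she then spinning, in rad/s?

ω₂ ≈ 24.5 rad/s

With no external torque about the axis, L is conserved: I₁ω₁ = I₂ω₂.
ω₂ = I₁ω₁ / I₂ = (5.370)(2.13 rev/s) / (2.930) = 3.904 rev/s = 24.53 rad/s.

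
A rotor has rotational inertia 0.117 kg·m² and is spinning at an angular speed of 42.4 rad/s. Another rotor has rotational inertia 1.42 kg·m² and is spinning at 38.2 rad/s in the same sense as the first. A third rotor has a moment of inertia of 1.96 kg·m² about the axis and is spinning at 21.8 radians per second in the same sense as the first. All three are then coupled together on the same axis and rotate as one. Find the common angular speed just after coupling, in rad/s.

The coupling torques are internal; angular momentum about the shared axis is conserved.
Taking A's sense as positive: L = (0.1170)(42.4) + (1.420)(38.2) + (1.960)(21.8) = 101.9 kg·m²·rad/s.
Combined I = 0.1170 + 1.420 + 1.960 = 3.497 kg·m².
ω_f = L / I = 101.9 / 3.497 = 29.15 rad/s.

|ω_f| ≈ 29.1 rad/s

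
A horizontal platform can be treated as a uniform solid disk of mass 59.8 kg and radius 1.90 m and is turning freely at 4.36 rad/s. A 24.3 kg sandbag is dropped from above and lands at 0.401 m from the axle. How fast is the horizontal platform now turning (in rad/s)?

No external torque acts about the axle; L_before = L_after.
I_p = ½(59.8)(1.90)² = 107.9 kg·m².
Added inertia Σmr² = (24.3)(0.401)² = 3.907 kg·m²; I_f = 107.9 + 3.907 = 111.8 kg·m².
ω_f = I_p ω_i / I_f = (107.9)(4.36) / 111.8 = 4.208 rad/s.

ω_f ≈ 4.21 rad/s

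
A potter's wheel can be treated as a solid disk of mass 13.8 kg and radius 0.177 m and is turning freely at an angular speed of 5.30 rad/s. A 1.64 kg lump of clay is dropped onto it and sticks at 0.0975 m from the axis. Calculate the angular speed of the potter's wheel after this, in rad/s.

ω_f ≈ 4.94 rad/s

No external torque acts about the axis; L_before = L_after.
I_p = ½(13.8)(0.177)² = 0.2162 kg·m².
Added inertia Σmr² = (1.64)(0.0975)² = 0.01559 kg·m²; I_f = 0.2162 + 0.01559 = 0.2318 kg·m².
ω_f = I_p ω_i / I_f = (0.2162)(5.30) / 0.2318 = 4.943 rad/s.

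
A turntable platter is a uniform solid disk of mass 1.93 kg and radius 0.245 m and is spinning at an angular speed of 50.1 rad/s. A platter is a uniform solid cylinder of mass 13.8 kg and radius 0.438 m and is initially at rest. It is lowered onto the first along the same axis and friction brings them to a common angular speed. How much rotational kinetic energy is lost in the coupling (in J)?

No external torque acts about the common axis, so total angular momentum is conserved.
Moments of inertia: I_A = ½(1.93)(0.245)² = 0.05792 kg·m²; I_B = ½(13.8)(0.438)² = 1.324 kg·m².
Taking A's sense as positive: L = (0.05792)(50.1) = 2.902 kg·m²·rad/s.
Combined I = 0.05792 + 1.324 = 1.382 kg·m².
ω_f = L / I = 2.902 / 1.382 = 2.100 rad/s.
KE_i = ½ΣIω² = 72.70 J; KE_f = ½(1.382)(2.100)² = 3.048 J.

ΔKE lost ≈ 69.6 J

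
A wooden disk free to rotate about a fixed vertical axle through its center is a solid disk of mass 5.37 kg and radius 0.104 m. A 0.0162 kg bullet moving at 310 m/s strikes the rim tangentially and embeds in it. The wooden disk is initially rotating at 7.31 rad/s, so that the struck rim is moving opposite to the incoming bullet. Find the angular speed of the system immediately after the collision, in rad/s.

|ω_f| ≈ 10.6 rad/s

The axle reaction passes through the axle and exerts no torque about it; angular momentum about the axle is conserved through the impact.
I_p = ½(5.37)(0.104)² = 0.02904 kg·m². Taking the sense of the bullet's angular momentum as positive, L_{bullet} = m v R = (0.0162)(310)(0.104) = 0.5223 kg·m²/s.
L_i = −I_p ω_p + m v R = −(0.02904)(7.31) + 0.5223 = 0.3100 kg·m²/s.
After sticking, I_f = I_p + m R² = 0.02904 + (0.0162)(0.104)² = 0.02922 kg·m².
ω_f = L_i / I_f = 0.3100 / 0.02922 = 10.61 rad/s.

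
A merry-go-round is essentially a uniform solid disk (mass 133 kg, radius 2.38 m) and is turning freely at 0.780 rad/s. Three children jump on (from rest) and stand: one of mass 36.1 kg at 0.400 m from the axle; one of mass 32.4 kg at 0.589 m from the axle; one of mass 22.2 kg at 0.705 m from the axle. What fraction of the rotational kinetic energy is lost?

No external torque acts about the axle; L_before = L_after.
I_p = ½(133)(2.38)² = 376.7 kg·m².
Added inertia Σmr² = (36.1)(0.400)² + (32.4)(0.589)² + (22.2)(0.705)² = 28.05 kg·m²; I_f = 376.7 + 28.05 = 404.7 kg·m².
ω_f = I_p ω_i / I_f = (376.7)(0.780) / 404.7 = 0.7259 rad/s.
KE_i = ½(376.7)(0.7800 rad/s)² = 114.6 J; KE_f = ½(404.7)(0.7259)² = 106.6 J.
Fraction lost = 0.06931.

fraction ≈ 0.0693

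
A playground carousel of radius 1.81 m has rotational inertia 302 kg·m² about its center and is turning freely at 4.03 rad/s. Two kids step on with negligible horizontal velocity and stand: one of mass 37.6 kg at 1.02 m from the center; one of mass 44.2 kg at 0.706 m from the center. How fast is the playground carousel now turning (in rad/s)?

No external torque acts about the center; L_before = L_after.
Added inertia Σmr² = (37.6)(1.02)² + (44.2)(0.706)² = 61.15 kg·m²; I_f = 302.0 + 61.15 = 363.1 kg·m².
ω_f = I_p ω_i / I_f = (302.0)(4.03) / 363.1 = 3.351 rad/s.

ω_f ≈ 3.35 rad/s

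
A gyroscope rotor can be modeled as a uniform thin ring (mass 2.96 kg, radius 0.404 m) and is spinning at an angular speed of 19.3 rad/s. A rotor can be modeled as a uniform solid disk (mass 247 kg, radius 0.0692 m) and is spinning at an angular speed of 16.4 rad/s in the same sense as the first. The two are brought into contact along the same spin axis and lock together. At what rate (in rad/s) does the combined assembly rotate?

No external torque acts about the common axis, so total angular momentum is conserved.
Moments of inertia: I_A = (2.96)(0.404)² = 0.4831 kg·m²; I_B = ½(247)(0.0692)² = 0.5914 kg·m².
Taking A's sense as positive: L = (0.4831)(19.3) + (0.5914)(16.4) = 19.02 kg·m²·rad/s.
Combined I = 0.4831 + 0.5914 = 1.075 kg·m².
ω_f = L / I = 19.02 / 1.075 = 17.70 rad/s.

|ω_f| ≈ 17.7 rad/s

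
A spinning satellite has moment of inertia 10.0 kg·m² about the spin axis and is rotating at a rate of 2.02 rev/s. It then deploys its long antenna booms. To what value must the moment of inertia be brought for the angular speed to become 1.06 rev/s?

With no external torque about the axis, L is conserved: I₁ω₁ = I₂ω₂.
I₂ = I₁ω₁ / ω₂ = (10.0)(2.02) / (1.06) = 19.06 kg·m².

I₂ ≈ 19.1 kg·m²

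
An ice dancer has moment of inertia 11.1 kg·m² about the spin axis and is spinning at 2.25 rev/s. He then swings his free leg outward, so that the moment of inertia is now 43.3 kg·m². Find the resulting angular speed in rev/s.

With no external torque about the axis, L is conserved: I₁ω₁ = I₂ω₂.
ω₂ = I₁ω₁ / I₂ = (11.10)(2.25 rev/s) / (43.30) = 0.5768 rev/s.

ω₂ ≈ 0.577 rev/s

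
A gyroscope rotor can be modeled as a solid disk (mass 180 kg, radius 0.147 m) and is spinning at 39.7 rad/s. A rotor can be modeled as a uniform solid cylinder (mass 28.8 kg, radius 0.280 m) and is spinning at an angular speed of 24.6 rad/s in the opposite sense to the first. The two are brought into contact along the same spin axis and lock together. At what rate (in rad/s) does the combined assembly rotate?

|ω_f| ≈ 16.1 rad/s

The coupling torques are internal; angular momentum about the shared axis is conserved.
Moments of inertia: I_A = ½(180)(0.147)² = 1.945 kg·m²; I_B = ½(28.8)(0.280)² = 1.129 kg·m².
Taking A's sense as positive: L = (1.945)(39.7) − (1.129)(24.6) = 49.44 kg·m²·rad/s.
Combined I = 1.945 + 1.129 = 3.074 kg·m².
ω_f = L / I = 49.44 / 3.074 = 16.08 rad/s.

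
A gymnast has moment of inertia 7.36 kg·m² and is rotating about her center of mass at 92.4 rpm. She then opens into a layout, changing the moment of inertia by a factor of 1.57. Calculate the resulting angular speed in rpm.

Angular momentum about the spin axis is conserved since the torque about it is zero.
I₂ = 1.57 × 7.36 = 11.56 kg·m².
ω₂ = I₁ω₁ / I₂ = (7.360)(92.4 rpm) / (11.56) = 58.85 rpm.

ω₂ ≈ 58.9 rpm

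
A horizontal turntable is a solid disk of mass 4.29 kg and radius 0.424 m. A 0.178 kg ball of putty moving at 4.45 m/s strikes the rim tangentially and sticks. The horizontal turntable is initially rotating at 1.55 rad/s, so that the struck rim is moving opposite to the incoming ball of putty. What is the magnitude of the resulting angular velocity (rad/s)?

|ω_f| ≈ 0.627 rad/s

About the axle the impulsive forces during the collision are internal, so angular momentum about that axis is conserved.
I_p = ½(4.29)(0.424)² = 0.3856 kg·m². Taking the sense of the ball of putty's angular momentum as positive, L_{ball} = m v R = (0.178)(4.45)(0.424) = 0.3359 kg·m²/s.
L_i = −I_p ω_p + m v R = −(0.3856)(1.55) + 0.3359 = -0.2619 kg·m²/s.
After sticking, I_f = I_p + m R² = 0.3856 + (0.178)(0.424)² = 0.4176 kg·m².
ω_f = L_i / I_f = -0.2619 / 0.4176 = -0.6270 rad/s.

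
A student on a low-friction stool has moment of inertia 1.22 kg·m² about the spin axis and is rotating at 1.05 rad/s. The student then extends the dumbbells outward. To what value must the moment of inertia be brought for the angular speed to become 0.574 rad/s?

I₂ ≈ 2.23 kg·m²

Angular momentum about the spin axis is conserved since the torque about it is zero.
I₂ = I₁ω₁ / ω₂ = (1.22)(1.05) / (0.574) = 2.232 kg·m².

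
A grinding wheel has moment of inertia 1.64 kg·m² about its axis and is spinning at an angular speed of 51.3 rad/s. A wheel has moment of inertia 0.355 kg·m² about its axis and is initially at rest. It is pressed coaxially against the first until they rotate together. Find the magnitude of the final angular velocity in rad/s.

|ω_f| ≈ 42.2 rad/s

No external torque acts about the common axis, so total angular momentum is conserved.
Taking A's sense as positive: L = (1.640)(51.3) = 84.13 kg·m²·rad/s.
Combined I = 1.640 + 0.3550 = 1.995 kg·m².
ω_f = L / I = 84.13 / 1.995 = 42.17 rad/s.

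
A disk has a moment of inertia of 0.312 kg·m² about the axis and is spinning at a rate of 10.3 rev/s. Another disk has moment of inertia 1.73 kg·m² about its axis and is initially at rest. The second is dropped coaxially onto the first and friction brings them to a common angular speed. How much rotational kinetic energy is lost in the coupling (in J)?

The coupling torques are internal; angular momentum about the shared axis is conserved.
Taking A's sense as positive: L = (0.3120)(10.3) = 3.214 kg·m²·rev/s.
Combined I = 0.3120 + 1.730 = 2.042 kg·m².
ω_f = L / I = 3.214 / 2.042 = 1.574 rev/s.
KE_i = ½ΣIω² = 653.4 J; KE_f = ½(2.042)(9.888)² = 99.83 J.

ΔKE lost ≈ 554 J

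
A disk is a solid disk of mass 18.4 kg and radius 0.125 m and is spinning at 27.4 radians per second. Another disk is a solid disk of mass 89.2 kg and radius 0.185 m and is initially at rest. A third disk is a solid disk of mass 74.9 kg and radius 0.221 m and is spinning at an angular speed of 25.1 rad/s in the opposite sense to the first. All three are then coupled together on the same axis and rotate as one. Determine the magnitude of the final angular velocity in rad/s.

|ω_f| ≈ 12.0 rad/s

The coupling torques are internal; angular momentum about the shared axis is conserved.
Moments of inertia: I_A = ½(18.4)(0.125)² = 0.1437 kg·m²; I_B = ½(89.2)(0.185)² = 1.526 kg·m²; I_C = ½(74.9)(0.221)² = 1.829 kg·m².
Taking A's sense as positive: L = (0.1437)(27.4) − (1.829)(25.1) = -41.97 kg·m²·rad/s.
Combined I = 0.1437 + 1.526 + 1.829 = 3.499 kg·m².
ω_f = L / I = -41.97 / 3.499 = -11.99 rad/s.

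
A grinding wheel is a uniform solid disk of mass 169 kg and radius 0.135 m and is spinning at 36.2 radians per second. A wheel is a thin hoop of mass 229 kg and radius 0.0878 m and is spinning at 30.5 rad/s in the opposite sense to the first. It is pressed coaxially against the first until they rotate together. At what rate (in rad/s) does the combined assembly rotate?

|ω_f| ≈ 0.577 rad/s

No external torque acts about the common axis, so total angular momentum is conserved.
Moments of inertia: I_A = ½(169)(0.135)² = 1.540 kg·m²; I_B = (229)(0.0878)² = 1.765 kg·m².
Taking A's sense as positive: L = (1.540)(36.2) − (1.765)(30.5) = 1.906 kg·m²·rad/s.
Combined I = 1.540 + 1.765 = 3.305 kg·m².
ω_f = L / I = 1.906 / 3.305 = 0.5767 rad/s.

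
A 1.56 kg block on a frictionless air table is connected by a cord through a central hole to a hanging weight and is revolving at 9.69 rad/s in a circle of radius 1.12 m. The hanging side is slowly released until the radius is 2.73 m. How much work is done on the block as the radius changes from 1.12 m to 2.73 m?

W ≈ -76.4 J

The constraining force is radial, so m r² ω about the center is conserved.
ω₂ = ω₁ (r₁/r₂)² = (9.69)(1.12/2.73)² = 1.631 rad/s.
W = ΔKE = ½m(v₂² − v₁²) = -76.41 J.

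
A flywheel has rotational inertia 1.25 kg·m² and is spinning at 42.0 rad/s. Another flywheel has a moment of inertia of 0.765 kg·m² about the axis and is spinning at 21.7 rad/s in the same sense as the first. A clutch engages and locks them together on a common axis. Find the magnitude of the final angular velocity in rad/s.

|ω_f| ≈ 34.3 rad/s

No external torque acts about the common axis, so total angular momentum is conserved.
Taking A's sense as positive: L = (1.250)(42.0) + (0.7650)(21.7) = 69.10 kg·m²·rad/s.
Combined I = 1.250 + 0.7650 = 2.015 kg·m².
ω_f = L / I = 69.10 / 2.015 = 34.29 rad/s.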